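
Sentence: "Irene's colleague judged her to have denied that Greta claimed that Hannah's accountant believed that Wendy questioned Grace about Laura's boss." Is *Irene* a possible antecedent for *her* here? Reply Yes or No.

*her* is a pronoun; Principle B requires it to be free in its binding domain — the matrix clause.
— Irene: possessor inside the subject DP of the matrix clause; does not c-command the pronoun — Principle B does not apply; allowed.

Yes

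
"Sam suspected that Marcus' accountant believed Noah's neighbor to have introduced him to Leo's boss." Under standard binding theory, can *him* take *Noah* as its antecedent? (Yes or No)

Yes

*him* is a pronoun; Principle B requires it to be free in its binding domain — the clause headed by 'introduced'.
— Noah: possessor inside the subject DP of the clause headed by 'introduced'; does not c-command the pronoun — Principle B does not apply; allowed.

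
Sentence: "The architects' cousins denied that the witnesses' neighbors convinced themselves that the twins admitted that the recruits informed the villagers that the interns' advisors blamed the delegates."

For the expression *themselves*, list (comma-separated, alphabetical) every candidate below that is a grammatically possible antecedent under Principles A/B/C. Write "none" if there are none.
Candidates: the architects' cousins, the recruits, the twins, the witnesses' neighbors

*themselves* is a reflexive; Principle A requires it to be bound within its binding domain — the clause headed by 'convinced'.
— the architects' cousins: subject of the matrix clause; c-commands the reflexive but lies outside its binding domain — cannot bind it (Principle A).
— the recruits: subject of the clause headed by 'informed'; does not c-command the reflexive — cannot bind it (Principle A).
— the twins: subject of the clause headed by 'admitted'; does not c-command the reflexive — cannot bind it (Principle A).
— the witnesses' neighbors: subject of the clause headed by 'convinced'; c-commands the reflexive within its binding domain — allowed (Principle A).

the witnesses' neighbors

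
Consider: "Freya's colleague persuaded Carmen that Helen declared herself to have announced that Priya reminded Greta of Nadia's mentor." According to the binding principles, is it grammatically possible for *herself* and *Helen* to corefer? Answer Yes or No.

Yes

*herself* is a reflexive; Principle A requires it to be bound within its binding domain — the clause headed by 'declared'.
— Helen: subject of the clause headed by 'declared'; c-commands the reflexive within its binding domain — allowed (Principle A).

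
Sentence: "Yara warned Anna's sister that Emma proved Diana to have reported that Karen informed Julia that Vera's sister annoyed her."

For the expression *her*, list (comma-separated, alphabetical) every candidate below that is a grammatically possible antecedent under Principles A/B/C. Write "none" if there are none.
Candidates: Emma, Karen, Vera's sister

*her* is a pronoun; Principle B requires it to be free in its binding domain — the clause headed by 'annoyed'.
— Emma: subject of the clause headed by 'proved'; c-commands the pronoun but lies outside its binding domain — allowed.
— Karen: subject of the clause headed by 'informed'; c-commands the pronoun but lies outside its binding domain — allowed.
— Vera's sister: subject of the clause headed by 'annoyed'; c-commands the pronoun within its binding domain — blocked (Principle B).

Emma, Karen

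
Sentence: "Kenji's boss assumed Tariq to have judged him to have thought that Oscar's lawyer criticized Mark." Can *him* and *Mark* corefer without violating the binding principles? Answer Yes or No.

*Mark* is an R-expression; Principle C requires it to be free (not bound by any c-commanding expression).
— him: subject of the clause headed by 'thought'; the pronoun c-commands the R-expression — coreference blocked (Principle C).

No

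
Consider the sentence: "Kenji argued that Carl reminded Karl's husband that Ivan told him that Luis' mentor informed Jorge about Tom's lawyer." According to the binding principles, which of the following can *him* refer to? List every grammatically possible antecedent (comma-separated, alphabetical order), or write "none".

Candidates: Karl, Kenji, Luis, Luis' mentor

Karl, Kenji

*him* is a pronoun; Principle B requires it to be free in its binding domain — the clause headed by 'told'.
— Karl: possessor inside the object DP of the clause headed by 'reminded'; does not c-command the pronoun — Principle B does not apply; allowed.
— Kenji: subject of the matrix clause; c-commands the pronoun but lies outside its binding domain — allowed.
— Luis: possessor inside the subject DP of the clause headed by 'informed'; is c-commanded by the pronoun; coreference would bind this R-expression — blocked (Principle C).
— Luis' mentor: subject of the clause headed by 'informed'; is c-commanded by the pronoun; coreference would bind this R-expression — blocked (Principle C).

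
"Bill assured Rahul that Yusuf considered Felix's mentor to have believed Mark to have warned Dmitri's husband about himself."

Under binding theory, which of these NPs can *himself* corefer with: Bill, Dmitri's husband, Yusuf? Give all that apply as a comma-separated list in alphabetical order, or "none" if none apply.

Dmitri's husband

*himself* is a reflexive; Principle A requires it to be bound within its binding domain — the clause headed by 'warned'.
— Bill: subject of the matrix clause; c-commands the reflexive but lies outside its binding domain — cannot bind it (Principle A).
— Dmitri's husband: object of the clause headed by 'warned'; c-commands the reflexive within its binding domain — allowed (Principle A).
— Yusuf: subject of the clause headed by 'considered'; c-commands the reflexive but lies outside its binding domain — cannot bind it (Principle A).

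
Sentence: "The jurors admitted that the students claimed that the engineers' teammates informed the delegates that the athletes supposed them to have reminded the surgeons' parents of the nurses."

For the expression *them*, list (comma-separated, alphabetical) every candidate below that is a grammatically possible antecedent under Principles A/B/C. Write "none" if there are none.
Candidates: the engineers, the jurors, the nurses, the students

the engineers, the jurors, the students

*them* is a pronoun; Principle B requires it to be free in its binding domain — the clause headed by 'supposed'.
— the engineers: possessor inside the subject DP of the clause headed by 'informed'; does not c-command the pronoun — Principle B does not apply; allowed.
— the jurors: subject of the matrix clause; c-commands the pronoun but lies outside its binding domain — allowed.
— the nurses: second object of the clause headed by 'reminded'; is c-commanded by the pronoun; coreference would bind this R-expression — blocked (Principle C).
— the students: subject of the clause headed by 'claimed'; c-commands the pronoun but lies outside its binding domain — allowed.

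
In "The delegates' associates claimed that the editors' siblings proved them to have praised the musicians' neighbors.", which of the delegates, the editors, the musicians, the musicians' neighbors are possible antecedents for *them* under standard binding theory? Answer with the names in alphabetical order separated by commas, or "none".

*them* is a pronoun; Principle B requires it to be free in its binding domain — the clause headed by 'proved'.
— the delegates: possessor inside the subject DP of the matrix clause; does not c-command the pronoun — Principle B does not apply; allowed.
— the editors: possessor inside the subject DP of the clause headed by 'proved'; does not c-command the pronoun — Principle B does not apply; allowed.
— the musicians: possessor inside the object DP of the clause headed by 'praised'; is c-commanded by the pronoun; coreference would bind this R-expression — blocked (Principle C).
— the musicians' neighbors: object of the clause headed by 'praised'; is c-commanded by the pronoun; coreference would bind this R-expression — blocked (Principle C).

the delegates, the editors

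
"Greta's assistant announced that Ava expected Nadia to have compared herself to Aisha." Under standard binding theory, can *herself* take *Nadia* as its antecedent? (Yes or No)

*herself* is a reflexive; Principle A requires it to be bound within its binding domain — the clause headed by 'compared'.
— Nadia: subject of the clause headed by 'compared'; c-commands the reflexive within its binding domain — allowed (Principle A).

Yes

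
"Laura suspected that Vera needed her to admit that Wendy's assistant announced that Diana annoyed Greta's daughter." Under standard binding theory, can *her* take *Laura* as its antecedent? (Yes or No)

Yes

*her* is a pronoun; Principle B requires it to be free in its binding domain — the clause headed by 'needed'.
— Laura: subject of the matrix clause; c-commands the pronoun but lies outside its binding domain — allowed.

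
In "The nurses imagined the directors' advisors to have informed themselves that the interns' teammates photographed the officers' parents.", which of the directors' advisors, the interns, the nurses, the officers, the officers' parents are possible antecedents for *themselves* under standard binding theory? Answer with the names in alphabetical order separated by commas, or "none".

*themselves* is a reflexive; Principle A requires it to be bound within its binding domain — the clause headed by 'informed'.
— the directors' advisors: subject of the clause headed by 'informed'; c-commands the reflexive within its binding domain — allowed (Principle A).
— the interns: possessor inside the subject DP of the clause headed by 'photographed'; does not c-command the reflexive — cannot bind it (Principle A).
— the nurses: subject of the matrix clause; c-commands the reflexive but lies outside its binding domain — cannot bind it (Principle A).
— the officers: possessor inside the object DP of the clause headed by 'photographed'; does not c-command the reflexive — cannot bind it (Principle A).
— the officers' parents: object of the clause headed by 'photographed'; does not c-command the reflexive — cannot bind it (Principle A).

the directors' advisors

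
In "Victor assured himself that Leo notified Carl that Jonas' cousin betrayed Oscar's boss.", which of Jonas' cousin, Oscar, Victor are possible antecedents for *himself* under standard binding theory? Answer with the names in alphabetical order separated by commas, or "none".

*himself* is a reflexive; Principle A requires it to be bound within its binding domain — the matrix clause.
— Jonas' cousin: subject of the clause headed by 'betrayed'; does not c-command the reflexive — cannot bind it (Principle A).
— Oscar: possessor inside the object DP of the clause headed by 'betrayed'; does not c-command the reflexive — cannot bind it (Principle A).
— Victor: subject of the matrix clause; c-commands the reflexive within its binding domain — allowed (Principle A).

Victor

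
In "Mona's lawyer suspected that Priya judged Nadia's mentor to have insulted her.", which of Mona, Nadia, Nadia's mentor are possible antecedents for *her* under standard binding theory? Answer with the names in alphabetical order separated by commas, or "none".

*her* is a pronoun; Principle B requires it to be free in its binding domain — the clause headed by 'insulted'.
— Mona: possessor inside the subject DP of the matrix clause; does not c-command the pronoun — Principle B does not apply; allowed.
— Nadia: possessor inside the subject DP of the clause headed by 'insulted'; does not c-command the pronoun — Principle B does not apply; allowed.
— Nadia's mentor: subject of the clause headed by 'insulted'; c-commands the pronoun within its binding domain — blocked (Principle B).

Mona, Nadia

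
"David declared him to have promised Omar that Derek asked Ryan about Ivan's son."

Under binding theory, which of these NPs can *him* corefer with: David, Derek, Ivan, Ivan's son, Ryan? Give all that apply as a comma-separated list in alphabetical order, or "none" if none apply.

none

*him* is a pronoun; Principle B requires it to be free in its binding domain — the matrix clause.
— David: subject of the matrix clause; c-commands the pronoun within its binding domain — blocked (Principle B).
— Derek: subject of the clause headed by 'asked'; is c-commanded by the pronoun; coreference would bind this R-expression — blocked (Principle C).
— Ivan: possessor inside the second object DP of the clause headed by 'asked'; is c-commanded by the pronoun; coreference would bind this R-expression — blocked (Principle C).
— Ivan's son: second object of the clause headed by 'asked'; is c-commanded by the pronoun; coreference would bind this R-expression — blocked (Principle C).
— Ryan: object of the clause headed by 'asked'; is c-commanded by the pronoun; coreference would bind this R-expression — blocked (Principle C).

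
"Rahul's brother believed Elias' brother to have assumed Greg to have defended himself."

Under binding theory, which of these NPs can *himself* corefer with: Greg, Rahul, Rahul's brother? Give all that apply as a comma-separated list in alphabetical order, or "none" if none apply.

*himself* is a reflexive; Principle A requires it to be bound within its binding domain — the clause headed by 'defended'.
— Greg: subject of the clause headed by 'defended'; c-commands the reflexive within its binding domain — allowed (Principle A).
— Rahul: possessor inside the subject DP of the matrix clause; does not c-command the reflexive — cannot bind it (Principle A).
— Rahul's brother: subject of the matrix clause; c-commands the reflexive but lies outside its binding domain — cannot bind it (Principle A).

Greg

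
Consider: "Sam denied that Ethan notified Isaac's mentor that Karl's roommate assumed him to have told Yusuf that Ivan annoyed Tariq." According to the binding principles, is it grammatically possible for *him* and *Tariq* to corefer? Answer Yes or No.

No

*him* is a pronoun; Principle B requires it to be free in its binding domain — the clause headed by 'assumed'.
— Tariq: object of the clause headed by 'annoyed'; is c-commanded by the pronoun; coreference would bind this R-expression — blocked (Principle C).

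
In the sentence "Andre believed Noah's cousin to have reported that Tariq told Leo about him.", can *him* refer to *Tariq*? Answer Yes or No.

*him* is a pronoun; Principle B requires it to be free in its binding domain — the clause headed by 'told'.
— Tariq: subject of the clause headed by 'told'; c-commands the pronoun within its binding domain — blocked (Principle B).

No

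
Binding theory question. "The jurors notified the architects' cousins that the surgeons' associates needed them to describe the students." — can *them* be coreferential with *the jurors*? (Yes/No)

Yes

*them* is a pronoun; Principle B requires it to be free in its binding domain — the clause headed by 'needed'.
— the jurors: subject of the matrix clause; c-commands the pronoun but lies outside its binding domain — allowed.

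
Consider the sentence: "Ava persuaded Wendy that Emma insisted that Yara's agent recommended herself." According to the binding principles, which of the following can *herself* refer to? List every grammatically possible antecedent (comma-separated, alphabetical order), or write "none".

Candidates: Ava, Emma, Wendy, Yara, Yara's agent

*herself* is a reflexive; Principle A requires it to be bound within its binding domain — the clause headed by 'recommended'.
— Ava: subject of the matrix clause; c-commands the reflexive but lies outside its binding domain — cannot bind it (Principle A).
— Emma: subject of the clause headed by 'insisted'; c-commands the reflexive but lies outside its binding domain — cannot bind it (Principle A).
— Wendy: object of the matrix clause; c-commands the reflexive but lies outside its binding domain — cannot bind it (Principle A).
— Yara: possessor inside the subject DP of the clause headed by 'recommended'; does not c-command the reflexive — cannot bind it (Principle A).
— Yara's agent: subject of the clause headed by 'recommended'; c-commands the reflexive within its binding domain — allowed (Principle A).

Yara's agent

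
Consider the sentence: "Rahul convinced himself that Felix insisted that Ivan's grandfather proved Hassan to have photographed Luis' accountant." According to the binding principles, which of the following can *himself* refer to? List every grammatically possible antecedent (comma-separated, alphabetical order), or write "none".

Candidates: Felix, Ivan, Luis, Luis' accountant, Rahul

Rahul

*himself* is a reflexive; Principle A requires it to be bound within its binding domain — the matrix clause.
— Felix: subject of the clause headed by 'insisted'; does not c-command the reflexive — cannot bind it (Principle A).
— Ivan: possessor inside the subject DP of the clause headed by 'proved'; does not c-command the reflexive — cannot bind it (Principle A).
— Luis: possessor inside the object DP of the clause headed by 'photographed'; does not c-command the reflexive — cannot bind it (Principle A).
— Luis' accountant: object of the clause headed by 'photographed'; does not c-command the reflexive — cannot bind it (Principle A).
— Rahul: subject of the matrix clause; c-commands the reflexive within its binding domain — allowed (Principle A).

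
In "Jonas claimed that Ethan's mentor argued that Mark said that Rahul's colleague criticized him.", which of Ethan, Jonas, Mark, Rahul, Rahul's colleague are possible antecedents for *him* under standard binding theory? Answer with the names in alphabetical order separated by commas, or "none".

Ethan, Jonas, Mark, Rahul

*him* is a pronoun; Principle B requires it to be free in its binding domain — the clause headed by 'criticized'.
— Ethan: possessor inside the subject DP of the clause headed by 'argued'; does not c-command the pronoun — Principle B does not apply; allowed.
— Jonas: subject of the matrix clause; c-commands the pronoun but lies outside its binding domain — allowed.
— Mark: subject of the clause headed by 'said'; c-commands the pronoun but lies outside its binding domain — allowed.
— Rahul: possessor inside the subject DP of the clause headed by 'criticized'; does not c-command the pronoun — Principle B does not apply; allowed.
— Rahul's colleague: subject of the clause headed by 'criticized'; c-commands the pronoun within its binding domain — blocked (Principle B).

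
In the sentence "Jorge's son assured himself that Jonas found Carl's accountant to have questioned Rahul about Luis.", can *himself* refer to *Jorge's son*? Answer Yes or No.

*himself* is a reflexive; Principle A requires it to be bound within its binding domain — the matrix clause.
— Jorge's son: subject of the matrix clause; c-commands the reflexive within its binding domain — allowed (Principle A).

Yes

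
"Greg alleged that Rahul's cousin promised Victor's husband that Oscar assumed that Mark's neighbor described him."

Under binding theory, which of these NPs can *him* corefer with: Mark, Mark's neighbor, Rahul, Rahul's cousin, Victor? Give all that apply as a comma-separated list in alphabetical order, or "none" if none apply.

*him* is a pronoun; Principle B requires it to be free in its binding domain — the clause headed by 'described'.
— Mark: possessor inside the subject DP of the clause headed by 'described'; does not c-command the pronoun — Principle B does not apply; allowed.
— Mark's neighbor: subject of the clause headed by 'described'; c-commands the pronoun within its binding domain — blocked (Principle B).
— Rahul: possessor inside the subject DP of the clause headed by 'promised'; does not c-command the pronoun — Principle B does not apply; allowed.
— Rahul's cousin: subject of the clause headed by 'promised'; c-commands the pronoun but lies outside its binding domain — allowed.
— Victor: possessor inside the object DP of the clause headed by 'promised'; does not c-command the pronoun — Principle B does not apply; allowed.

Mark, Rahul, Rahul's cousin, Victor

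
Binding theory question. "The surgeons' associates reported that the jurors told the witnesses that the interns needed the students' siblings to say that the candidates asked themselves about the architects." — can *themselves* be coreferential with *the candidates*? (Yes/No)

Yes

*themselves* is a reflexive; Principle A requires it to be bound within its binding domain — the clause headed by 'asked'.
— the candidates: subject of the clause headed by 'asked'; c-commands the reflexive within its binding domain — allowed (Principle A).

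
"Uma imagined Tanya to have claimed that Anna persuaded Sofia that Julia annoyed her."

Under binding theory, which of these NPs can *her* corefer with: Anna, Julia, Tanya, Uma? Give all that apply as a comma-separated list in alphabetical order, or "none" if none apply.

Anna, Tanya, Uma

*her* is a pronoun; Principle B requires it to be free in its binding domain — the clause headed by 'annoyed'.
— Anna: subject of the clause headed by 'persuaded'; c-commands the pronoun but lies outside its binding domain — allowed.
— Julia: subject of the clause headed by 'annoyed'; c-commands the pronoun within its binding domain — blocked (Principle B).
— Tanya: subject of the clause headed by 'claimed'; c-commands the pronoun but lies outside its binding domain — allowed.
— Uma: subject of the matrix clause; c-commands the pronoun but lies outside its binding domain — allowed.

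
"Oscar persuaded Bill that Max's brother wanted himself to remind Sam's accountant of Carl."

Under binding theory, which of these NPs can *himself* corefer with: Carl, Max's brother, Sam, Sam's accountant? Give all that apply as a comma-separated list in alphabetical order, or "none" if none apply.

Max's brother

*himself* is a reflexive; Principle A requires it to be bound within its binding domain — the clause headed by 'wanted'.
— Carl: second object of the clause headed by 'remind'; does not c-command the reflexive — cannot bind it (Principle A).
— Max's brother: subject of the clause headed by 'wanted'; c-commands the reflexive within its binding domain — allowed (Principle A).
— Sam: possessor inside the object DP of the clause headed by 'remind'; does not c-command the reflexive — cannot bind it (Principle A).
— Sam's accountant: object of the clause headed by 'remind'; does not c-command the reflexive — cannot bind it (Principle A).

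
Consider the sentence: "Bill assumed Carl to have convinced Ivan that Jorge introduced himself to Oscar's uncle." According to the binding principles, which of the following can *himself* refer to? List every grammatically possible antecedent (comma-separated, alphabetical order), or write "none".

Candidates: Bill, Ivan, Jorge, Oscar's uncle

*himself* is a reflexive; Principle A requires it to be bound within its binding domain — the clause headed by 'introduced'.
— Bill: subject of the matrix clause; c-commands the reflexive but lies outside its binding domain — cannot bind it (Principle A).
— Ivan: object of the clause headed by 'convinced'; c-commands the reflexive but lies outside its binding domain — cannot bind it (Principle A).
— Jorge: subject of the clause headed by 'introduced'; c-commands the reflexive within its binding domain — allowed (Principle A).
— Oscar's uncle: second object of the clause headed by 'introduced'; does not c-command the reflexive — cannot bind it (Principle A).

Jorge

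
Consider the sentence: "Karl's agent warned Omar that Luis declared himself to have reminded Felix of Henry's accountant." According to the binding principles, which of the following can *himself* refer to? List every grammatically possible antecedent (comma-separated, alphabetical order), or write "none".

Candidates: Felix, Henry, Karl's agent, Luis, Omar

*himself* is a reflexive; Principle A requires it to be bound within its binding domain — the clause headed by 'declared'.
— Felix: object of the clause headed by 'reminded'; does not c-command the reflexive — cannot bind it (Principle A).
— Henry: possessor inside the second object DP of the clause headed by 'reminded'; does not c-command the reflexive — cannot bind it (Principle A).
— Karl's agent: subject of the matrix clause; c-commands the reflexive but lies outside its binding domain — cannot bind it (Principle A).
— Luis: subject of the clause headed by 'declared'; c-commands the reflexive within its binding domain — allowed (Principle A).
— Omar: object of the matrix clause; c-commands the reflexive but lies outside its binding domain — cannot bind it (Principle A).

Luis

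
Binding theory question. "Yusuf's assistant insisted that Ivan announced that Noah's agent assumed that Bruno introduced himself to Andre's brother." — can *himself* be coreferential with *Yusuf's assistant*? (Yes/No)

No

*himself* is a reflexive; Principle A requires it to be bound within its binding domain — the clause headed by 'introduced'.
— Yusuf's assistant: subject of the matrix clause; c-commands the reflexive but lies outside its binding domain — cannot bind it (Principle A).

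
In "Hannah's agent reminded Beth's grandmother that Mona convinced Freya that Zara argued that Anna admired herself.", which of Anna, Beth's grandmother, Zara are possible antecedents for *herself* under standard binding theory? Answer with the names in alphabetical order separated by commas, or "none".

Anna

*herself* is a reflexive; Principle A requires it to be bound within its binding domain — the clause headed by 'admired'.
— Anna: subject of the clause headed by 'admired'; c-commands the reflexive within its binding domain — allowed (Principle A).
— Beth's grandmother: object of the matrix clause; c-commands the reflexive but lies outside its binding domain — cannot bind it (Principle A).
— Zara: subject of the clause headed by 'argued'; c-commands the reflexive but lies outside its binding domain — cannot bind it (Principle A).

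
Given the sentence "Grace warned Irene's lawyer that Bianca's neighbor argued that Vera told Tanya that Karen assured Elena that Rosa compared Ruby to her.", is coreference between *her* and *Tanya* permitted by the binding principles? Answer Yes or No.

*her* is a pronoun; Principle B requires it to be free in its binding domain — the clause headed by 'compared'.
— Tanya: object of the clause headed by 'told'; c-commands the pronoun but lies outside its binding domain — allowed.

Yes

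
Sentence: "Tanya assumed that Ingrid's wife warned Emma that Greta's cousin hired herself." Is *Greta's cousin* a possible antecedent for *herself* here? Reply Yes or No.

Yes

*herself* is a reflexive; Principle A requires it to be bound within its binding domain — the clause headed by 'hired'.
— Greta's cousin: subject of the clause headed by 'hired'; c-commands the reflexive within its binding domain — allowed (Principle A).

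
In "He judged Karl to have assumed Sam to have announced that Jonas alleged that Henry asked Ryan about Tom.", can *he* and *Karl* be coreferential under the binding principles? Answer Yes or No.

*Karl* is an R-expression; Principle C requires it to be free (not bound by any c-commanding expression).
— he: subject of the matrix clause; the pronoun c-commands the R-expression — coreference blocked (Principle C).

No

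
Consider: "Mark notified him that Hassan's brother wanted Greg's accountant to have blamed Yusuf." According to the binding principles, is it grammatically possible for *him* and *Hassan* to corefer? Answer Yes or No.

*him* is a pronoun; Principle B requires it to be free in its binding domain — the matrix clause.
— Hassan: possessor inside the subject DP of the clause headed by 'wanted'; is c-commanded by the pronoun; coreference would bind this R-expression — blocked (Principle C).

No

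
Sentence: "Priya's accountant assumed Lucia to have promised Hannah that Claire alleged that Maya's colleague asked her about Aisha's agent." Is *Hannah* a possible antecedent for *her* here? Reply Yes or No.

*her* is a pronoun; Principle B requires it to be free in its binding domain — the clause headed by 'asked'.
— Hannah: object of the clause headed by 'promised'; c-commands the pronoun but lies outside its binding domain — allowed.

Yes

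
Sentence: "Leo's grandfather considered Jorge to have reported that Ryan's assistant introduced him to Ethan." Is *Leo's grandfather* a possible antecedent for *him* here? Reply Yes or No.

Yes

*him* is a pronoun; Principle B requires it to be free in its binding domain — the clause headed by 'introduced'.
— Leo's grandfather: subject of the matrix clause; c-commands the pronoun but lies outside its binding domain — allowed.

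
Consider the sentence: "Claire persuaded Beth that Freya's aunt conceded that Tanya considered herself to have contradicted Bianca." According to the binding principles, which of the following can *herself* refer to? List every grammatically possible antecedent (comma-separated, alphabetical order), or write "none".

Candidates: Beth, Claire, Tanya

*herself* is a reflexive; Principle A requires it to be bound within its binding domain — the clause headed by 'considered'.
— Beth: object of the matrix clause; c-commands the reflexive but lies outside its binding domain — cannot bind it (Principle A).
— Claire: subject of the matrix clause; c-commands the reflexive but lies outside its binding domain — cannot bind it (Principle A).
— Tanya: subject of the clause headed by 'considered'; c-commands the reflexive within its binding domain — allowed (Principle A).

Tanya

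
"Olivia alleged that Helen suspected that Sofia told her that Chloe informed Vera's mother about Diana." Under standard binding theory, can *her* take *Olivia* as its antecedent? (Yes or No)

Yes

*her* is a pronoun; Principle B requires it to be free in its binding domain — the clause headed by 'told'.
— Olivia: subject of the matrix clause; c-commands the pronoun but lies outside its binding domain — allowed.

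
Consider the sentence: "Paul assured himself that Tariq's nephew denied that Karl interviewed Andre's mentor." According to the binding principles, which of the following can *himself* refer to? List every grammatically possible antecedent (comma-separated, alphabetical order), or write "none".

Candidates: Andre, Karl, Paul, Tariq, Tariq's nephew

*himself* is a reflexive; Principle A requires it to be bound within its binding domain — the matrix clause.
— Andre: possessor inside the object DP of the clause headed by 'interviewed'; does not c-command the reflexive — cannot bind it (Principle A).
— Karl: subject of the clause headed by 'interviewed'; does not c-command the reflexive — cannot bind it (Principle A).
— Paul: subject of the matrix clause; c-commands the reflexive within its binding domain — allowed (Principle A).
— Tariq: possessor inside the subject DP of the clause headed by 'denied'; does not c-command the reflexive — cannot bind it (Principle A).
— Tariq's nephew: subject of the clause headed by 'denied'; does not c-command the reflexive — cannot bind it (Principle A).

Paul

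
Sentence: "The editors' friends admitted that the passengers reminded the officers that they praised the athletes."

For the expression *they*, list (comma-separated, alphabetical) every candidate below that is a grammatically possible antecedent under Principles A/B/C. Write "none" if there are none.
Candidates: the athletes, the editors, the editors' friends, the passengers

*they* is a pronoun; Principle B requires it to be free in its binding domain — the clause headed by 'praised'.
— the athletes: object of the clause headed by 'praised'; is c-commanded by the pronoun; coreference would bind this R-expression — blocked (Principle C).
— the editors: possessor inside the subject DP of the matrix clause; does not c-command the pronoun — Principle B does not apply; allowed.
— the editors' friends: subject of the matrix clause; c-commands the pronoun but lies outside its binding domain — allowed.
— the passengers: subject of the clause headed by 'reminded'; c-commands the pronoun but lies outside its binding domain — allowed.

the editors, the editors' friends, the passengers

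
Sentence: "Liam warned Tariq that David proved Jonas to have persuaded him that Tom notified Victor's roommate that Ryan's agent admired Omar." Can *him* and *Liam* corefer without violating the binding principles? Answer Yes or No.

*Liam* is an R-expression; Principle C requires it to be free (not bound by any c-commanding expression).
— him: object of the clause headed by 'persuaded'; the pronoun does not c-command the R-expression — coreference allowed.

Yes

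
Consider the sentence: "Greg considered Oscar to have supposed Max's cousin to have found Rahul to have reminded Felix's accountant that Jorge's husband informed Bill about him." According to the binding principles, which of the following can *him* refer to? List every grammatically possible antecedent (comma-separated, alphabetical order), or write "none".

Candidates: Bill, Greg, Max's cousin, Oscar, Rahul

Greg, Max's cousin, Oscar, Rahul

*him* is a pronoun; Principle B requires it to be free in its binding domain — the clause headed by 'informed'.
— Bill: object of the clause headed by 'informed'; c-commands the pronoun within its binding domain — blocked (Principle B).
— Greg: subject of the matrix clause; c-commands the pronoun but lies outside its binding domain — allowed.
— Max's cousin: subject of the clause headed by 'found'; c-commands the pronoun but lies outside its binding domain — allowed.
— Oscar: subject of the clause headed by 'supposed'; c-commands the pronoun but lies outside its binding domain — allowed.
— Rahul: subject of the clause headed by 'reminded'; c-commands the pronoun but lies outside its binding domain — allowed.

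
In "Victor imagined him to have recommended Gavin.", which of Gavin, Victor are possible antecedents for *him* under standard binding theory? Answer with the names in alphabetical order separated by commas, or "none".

*him* is a pronoun; Principle B requires it to be free in its binding domain — the matrix clause.
— Gavin: object of the clause headed by 'recommended'; is c-commanded by the pronoun; coreference would bind this R-expression — blocked (Principle C).
— Victor: subject of the matrix clause; c-commands the pronoun within its binding domain — blocked (Principle B).

none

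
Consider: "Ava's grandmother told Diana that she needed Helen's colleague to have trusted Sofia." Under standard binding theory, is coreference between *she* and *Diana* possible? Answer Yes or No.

*Diana* is an R-expression; Principle C requires it to be free (not bound by any c-commanding expression).
— she: subject of the clause headed by 'needed'; the pronoun does not c-command the R-expression — coreference allowed.

Yes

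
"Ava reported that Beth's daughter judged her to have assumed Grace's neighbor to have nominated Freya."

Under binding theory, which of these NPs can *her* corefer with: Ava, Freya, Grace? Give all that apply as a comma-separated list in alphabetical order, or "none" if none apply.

*her* is a pronoun; Principle B requires it to be free in its binding domain — the clause headed by 'judged'.
— Ava: subject of the matrix clause; c-commands the pronoun but lies outside its binding domain — allowed.
— Freya: object of the clause headed by 'nominated'; is c-commanded by the pronoun; coreference would bind this R-expression — blocked (Principle C).
— Grace: possessor inside the subject DP of the clause headed by 'nominated'; is c-commanded by the pronoun; coreference would bind this R-expression — blocked (Principle C).

Ava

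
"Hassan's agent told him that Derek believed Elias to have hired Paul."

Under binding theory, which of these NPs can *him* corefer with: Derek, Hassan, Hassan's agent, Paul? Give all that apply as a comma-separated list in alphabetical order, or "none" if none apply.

*him* is a pronoun; Principle B requires it to be free in its binding domain — the matrix clause.
— Derek: subject of the clause headed by 'believed'; is c-commanded by the pronoun; coreference would bind this R-expression — blocked (Principle C).
— Hassan: possessor inside the subject DP of the matrix clause; does not c-command the pronoun — Principle B does not apply; allowed.
— Hassan's agent: subject of the matrix clause; c-commands the pronoun within its binding domain — blocked (Principle B).
— Paul: object of the clause headed by 'hired'; is c-commanded by the pronoun; coreference would bind this R-expression — blocked (Principle C).

Hassan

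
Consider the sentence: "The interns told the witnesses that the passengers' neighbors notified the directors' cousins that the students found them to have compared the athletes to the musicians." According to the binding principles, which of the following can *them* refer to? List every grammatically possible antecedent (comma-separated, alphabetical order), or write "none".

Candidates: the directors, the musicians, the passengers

the directors, the passengers

*them* is a pronoun; Principle B requires it to be free in its binding domain — the clause headed by 'found'.
— the directors: possessor inside the object DP of the clause headed by 'notified'; does not c-command the pronoun — Principle B does not apply; allowed.
— the musicians: second object of the clause headed by 'compared'; is c-commanded by the pronoun; coreference would bind this R-expression — blocked (Principle C).
— the passengers: possessor inside the subject DP of the clause headed by 'notified'; does not c-command the pronoun — Principle B does not apply; allowed.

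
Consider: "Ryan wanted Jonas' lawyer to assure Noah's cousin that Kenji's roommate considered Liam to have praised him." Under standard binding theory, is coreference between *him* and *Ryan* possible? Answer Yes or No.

*Ryan* is an R-expression; Principle C requires it to be free (not bound by any c-commanding expression).
— him: object of the clause headed by 'praised'; the pronoun does not c-command the R-expression — coreference allowed.

Yes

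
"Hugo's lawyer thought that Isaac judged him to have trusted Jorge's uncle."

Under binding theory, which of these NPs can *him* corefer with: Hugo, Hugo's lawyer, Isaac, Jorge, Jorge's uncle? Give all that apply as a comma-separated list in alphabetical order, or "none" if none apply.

*him* is a pronoun; Principle B requires it to be free in its binding domain — the clause headed by 'judged'.
— Hugo: possessor inside the subject DP of the matrix clause; does not c-command the pronoun — Principle B does not apply; allowed.
— Hugo's lawyer: subject of the matrix clause; c-commands the pronoun but lies outside its binding domain — allowed.
— Isaac: subject of the clause headed by 'judged'; c-commands the pronoun within its binding domain — blocked (Principle B).
— Jorge: possessor inside the object DP of the clause headed by 'trusted'; is c-commanded by the pronoun; coreference would bind this R-expression — blocked (Principle C).
— Jorge's uncle: object of the clause headed by 'trusted'; is c-commanded by the pronoun; coreference would bind this R-expression — blocked (Principle C).

Hugo, Hugo's lawyer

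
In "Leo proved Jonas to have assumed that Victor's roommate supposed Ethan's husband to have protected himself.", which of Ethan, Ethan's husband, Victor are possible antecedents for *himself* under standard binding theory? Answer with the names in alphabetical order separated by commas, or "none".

*himself* is a reflexive; Principle A requires it to be bound within its binding domain — the clause headed by 'protected'.
— Ethan: possessor inside the subject DP of the clause headed by 'protected'; does not c-command the reflexive — cannot bind it (Principle A).
— Ethan's husband: subject of the clause headed by 'protected'; c-commands the reflexive within its binding domain — allowed (Principle A).
— Victor: possessor inside the subject DP of the clause headed by 'supposed'; does not c-command the reflexive — cannot bind it (Principle A).

Ethan's husband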